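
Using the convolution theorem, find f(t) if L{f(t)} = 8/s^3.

8/s^3 = (8/s)·(1/s^2) = L{8}·L{t}. By convolution, f(t) = 8*t = ∫₀ᵗ 8·τ dτ = 8·t²/2

Final answer: 8·t²/2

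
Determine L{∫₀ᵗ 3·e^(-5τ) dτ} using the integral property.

L{∫₀ᵗ f(τ)dτ} = F(s)/s with F(s) = 3/(s+5), so L{∫₀ᵗ 3·e^(-5τ) dτ} = 3/(s(s+5))

Final answer: 3/(s(s+5))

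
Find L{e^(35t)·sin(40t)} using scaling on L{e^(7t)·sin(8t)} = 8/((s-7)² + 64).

Scaling with a=5: L{e^(35t)·sin(40t)} = (1/5) · 8/((s/5-7)² + 64). Simplifying: 40/((s-35)² + 1600)

Final answer: 40/((s-35)² + 1600)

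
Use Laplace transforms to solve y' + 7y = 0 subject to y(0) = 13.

L{y'} + 7L{y} = 0. sY - 13 + 7Y = 0. Y(s+7) = 13. Y = 13/(s+7)

Final answer: y(t) = 13e^(-7t)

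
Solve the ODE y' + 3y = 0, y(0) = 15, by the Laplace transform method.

L{y'} + 3L{y} = 0. sY - 15 + 3Y = 0. Y(s+3) = 15. Y = 15/(s+3)

Final answer: y(t) = 15e^(-3t)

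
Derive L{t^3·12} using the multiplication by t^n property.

L{12} = 12/s. d^1/ds^1[1/s] = -1/s². d^2/ds^2[1/s] = 2/s^3. d^3/ds^3[1/s] = -6/s^4. So L{t^3} = (-1)^{3}·-6/s^4 = 6/s^4. Then L{t^3·12} = 12·6/s^4 = 72/s^4

Final answer: 72/s^4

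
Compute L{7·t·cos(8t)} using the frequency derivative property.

L{cos(8t)} = s/(s² + 64). Derivative: d/ds[s/(s² + 64)] = [(s² + 64) - s·2s]/(s² + 64)² = (64 - s²)/(s² + 64)². So L{t·cos(8t)} = -F'(s) = (s² - 64)/(s² + 64)². Then L{7·t·cos(8t)} = 7·(s² - 64)/(s² + 64)²

Final answer: 7·(s² - 64)/(s² + 64)²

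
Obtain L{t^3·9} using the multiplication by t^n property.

L{9} = 9/s. d^1/ds^1[1/s] = -1/s². d^2/ds^2[1/s] = 2/s^3. d^3/ds^3[1/s] = -6/s^4. So L{t^3} = (-1)^{3}·-6/s^4 = 6/s^4. Then L{t^3·9} = 9·6/s^4 = 54/s^4

Final answer: 54/s^4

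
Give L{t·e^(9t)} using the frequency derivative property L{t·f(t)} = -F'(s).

L{e^(9t)} = 1/(s-9). By frequency derivative: L{t·e^(9t)} = -d/ds[1/(s-9)] = -(-1)/(s-9)² = 1/(s-9)²

Final answer: 1/(s-9)²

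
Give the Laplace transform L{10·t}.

L{t^n} = n!/s^(n+1), so L{t} = 1/s^2. Then L{10·t} = 10·1/s^2 = 10/s^2

Final answer: 10/s^2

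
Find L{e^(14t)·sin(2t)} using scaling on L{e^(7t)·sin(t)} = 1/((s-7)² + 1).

Scaling with a=2: L{e^(14t)·sin(2t)} = (1/2) · 1/((s/2-7)² + 1). Simplifying: 2/((s-14)² + 4)

Final answer: 2/((s-14)² + 4)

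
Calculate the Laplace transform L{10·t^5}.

L{t^n} = n!/s^(n+1), so L{t^5} = 120/s^6. Then L{10·t^5} = 10·120/s^6 = 1200/s^6

Final answer: 1200/s^6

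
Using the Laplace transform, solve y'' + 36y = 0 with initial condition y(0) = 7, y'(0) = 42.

L{y''} + 36L{y} = 0. s²Y - 7s - 42 + 36Y = 0. Y(s² + 36) = 7s + 42. Y = (7s + 42)/(s² + 36). Inverting: y(t) = 7cos(6t) + 7sin(6t)

Final answer: y(t) = 7cos(6t) + 7sin(6t)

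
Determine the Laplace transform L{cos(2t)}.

L{cos(ωt)} = s/(s² + ω²), so L{cos(2t)} = s/(s² + 4)

Final answer: s/(s² + 4)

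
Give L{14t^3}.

L{t^n} = n!/s^(n+1). So L{14t^3} = 14·3!/s^4 = 84/s^4

Final answer: 84/s^4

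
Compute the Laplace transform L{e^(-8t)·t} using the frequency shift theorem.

L{e^(at)·t^n} = n!/(s-a)^(n+1), so L{e^(-8t)·t} = 1/(s+8)^2

Final answer: 1/(s+8)^2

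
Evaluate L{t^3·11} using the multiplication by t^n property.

L{11} = 11/s. d^1/ds^1[1/s] = -1/s². d^2/ds^2[1/s] = 2/s^3. d^3/ds^3[1/s] = -6/s^4. So L{t^3} = (-1)^{3}·-6/s^4 = 6/s^4. Then L{t^3·11} = 11·6/s^4 = 66/s^4

Final answer: 66/s^4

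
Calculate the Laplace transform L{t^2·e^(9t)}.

L{t^n·e^(at)} = n!/(s-a)^(n+1), so L{t^2·e^(9t)} = 2/(s-9)^3

Final answer: 2/(s-9)^3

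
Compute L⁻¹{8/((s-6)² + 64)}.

Form: b/((s-a)² + b²) → e^(at)sin(bt). With a=6, b=8

Final answer: e^(6t)·sin(8t)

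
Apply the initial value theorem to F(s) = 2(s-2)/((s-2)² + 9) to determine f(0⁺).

f(0⁺) = lim_{s→∞} sF(s) = lim_{s→∞} 2s(s-2)/((s-2)² + 9) = 2

Final answer: 2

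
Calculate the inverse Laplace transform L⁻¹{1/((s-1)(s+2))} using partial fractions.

Decompose: A/(s-1) + B/(s+2). A = 1/3, B = -1/3. f(t) = (e^t - e^(-2t))/3

Final answer: (e^t - e^(-2t))/3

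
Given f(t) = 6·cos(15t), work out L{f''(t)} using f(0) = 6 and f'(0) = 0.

F(s) = 6s/(s² + 225). L{f''(t)} = s²F(s) - sf(0) - f'(0) = 6s³/(s² + 225) - 6s = (6s³ - 6s(s² + 225))/(s² + 225) = -1350s/(s² + 225)

Final answer: -1350s/(s² + 225)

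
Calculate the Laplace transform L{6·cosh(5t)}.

L{cosh(ωt)} = s/(s² - ω²), so L{cosh(5t)} = s/(s² - 25). Then L{6·cosh(5t)} = 6·s/(s² - 25) = 6s/(s² - 25)

Final answer: 6s/(s² - 25)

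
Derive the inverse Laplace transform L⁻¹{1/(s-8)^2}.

L⁻¹{n!/(s-a)^(n+1)} = t^n·e^(at), so L⁻¹{1/(s-8)^2} = t·e^(8t)

Final answer: t·e^(8t)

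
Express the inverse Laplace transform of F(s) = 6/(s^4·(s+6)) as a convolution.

6/(s^4·(s+6)) = (6/s^4)·(1/(s+6)) = L{t^3}·L{e^(-6t)}. So f(t) = t^3*e^(-6t) = ∫₀ᵗ τ^3·e^(-6(t-τ)) dτ

Final answer: ∫₀ᵗ τ^3·e^(-6(t-τ)) dτ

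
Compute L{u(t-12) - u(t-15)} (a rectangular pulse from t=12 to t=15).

L{u(t-a)} = e^(-as)/s. L{u(t-12) - u(t-15)} = (e^(-12s) - e^(-15s))/s

Final answer: (e^(-12s) - e^(-15s))/s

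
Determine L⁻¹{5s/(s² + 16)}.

This is the form c·s/(s² + a²) with a = 4, c = 5. L⁻¹ = 5·cos(4t)

Final answer: 5·cos(4t)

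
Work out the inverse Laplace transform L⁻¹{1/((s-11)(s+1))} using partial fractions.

Decompose: A/(s-11) + B/(s+1). A = 1/12, B = -1/12. f(t) = (e^(11t) - e^(-t))/12

Final answer: (e^(11t) - e^(-t))/12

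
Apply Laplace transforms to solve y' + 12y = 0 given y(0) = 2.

L{y'} + 12L{y} = 0. sY - 2 + 12Y = 0. Y(s+12) = 2. Y = 2/(s+12)

Final answer: y(t) = 2e^(-12t)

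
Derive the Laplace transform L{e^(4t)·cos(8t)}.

L{e^(at)·cos(ωt)} = (s-a)/((s-a)² + ω²), so L{e^(4t)·cos(8t)} = (s-4)/((s-4)² + 64)

Final answer: (s-4)/((s-4)² + 64)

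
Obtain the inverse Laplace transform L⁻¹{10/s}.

L⁻¹{c/s} = c, so L⁻¹{10/s} = 10

Final answer: 10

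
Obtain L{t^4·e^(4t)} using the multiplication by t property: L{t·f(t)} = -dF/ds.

Using L{t^n·e^(at)} = n!/(s-a)^(n+1), L{t^4·e^(4t)} = 24/(s-4)^5

Final answer: 24/(s-4)^5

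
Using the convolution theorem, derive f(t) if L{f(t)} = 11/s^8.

11/s^8 = (11/s)·(1/s^7) = L{11}·L{t^6/720}. By convolution, f(t) = 11*t^6/720 = ∫₀ᵗ 11·τ^6/720 dτ = 11·t^7/5040

Final answer: 11·t^7/5040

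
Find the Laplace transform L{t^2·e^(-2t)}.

L{t^n·e^(at)} = n!/(s-a)^(n+1), so L{t^2·e^(-2t)} = 2/(s+2)^3

Final answer: 2/(s+2)^3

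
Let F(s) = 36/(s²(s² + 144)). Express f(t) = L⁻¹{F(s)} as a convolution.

36/(s²(s² + 144)) = (1/s²)·(36/(s² + 144)) = L{t}·L{3·sin(12t)}. So f(t) = t*(3·sin(12t)) = ∫₀ᵗ 3τ·sin(12(t-τ)) dτ

Final answer: ∫₀ᵗ 3τ·sin(12(t-τ)) dτ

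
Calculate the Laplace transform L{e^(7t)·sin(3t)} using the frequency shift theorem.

Frequency shift: L{e^(at)f(t)} = F(s-a). L{e^(7t)·sin(3t)} = 3/((s-7)² + 9)

Final answer: 3/((s-7)² + 9)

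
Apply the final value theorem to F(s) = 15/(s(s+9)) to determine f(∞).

f(∞) = lim_{s→0} s·15/(s(s+9)) = lim_{s→0} 15/(s+9) = 15/9 = 5/3

Final answer: 5/3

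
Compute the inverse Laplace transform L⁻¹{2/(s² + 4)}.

L⁻¹{2/(s² + 4)} = sin(2t)

Final answer: sin(2t)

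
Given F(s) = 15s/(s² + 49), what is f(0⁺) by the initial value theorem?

f(0⁺) = lim_{s→∞} s·15s/(s² + 49) = lim_{s→∞} 15s²/(s² + 49) = 15

Final answer: 15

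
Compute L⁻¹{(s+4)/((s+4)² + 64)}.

Using frequency shift: L⁻¹{(s-a)/((s-a)² + b²)} = e^(at)cos(bt). Here a=-4, b=8

Final answer: e^(-4t)·cos(8t)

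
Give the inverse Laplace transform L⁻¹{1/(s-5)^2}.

L⁻¹{n!/(s-a)^(n+1)} = t^n·e^(at) with n=1, a=5. So L⁻¹{1/(s-5)^2} = t·e^(5t)

Final answer: t·e^(5t)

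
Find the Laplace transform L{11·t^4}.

L{t^n} = n!/s^(n+1), so L{t^4} = 24/s^5. Then L{11·t^4} = 11·24/s^5 = 264/s^5

Final answer: 264/s^5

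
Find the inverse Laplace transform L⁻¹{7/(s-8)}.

L⁻¹{1/(s-a)} = e^(at), so L⁻¹{1/(s-8)} = e^(8t), and L⁻¹{7/(s-8)} = 7·e^(8t)

Final answer: 7·e^(8t)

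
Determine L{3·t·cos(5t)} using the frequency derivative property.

L{cos(5t)} = s/(s² + 25). Derivative: d/ds[s/(s² + 25)] = [(s² + 25) - s·2s]/(s² + 25)² = (25 - s²)/(s² + 25)². So L{t·cos(5t)} = -F'(s) = (s² - 25)/(s² + 25)². Then L{3·t·cos(5t)} = 3·(s² - 25)/(s² + 25)²

Final answer: 3·(s² - 25)/(s² + 25)²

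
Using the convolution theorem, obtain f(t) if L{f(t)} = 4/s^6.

4/s^6 = (4/s)·(1/s^5) = L{4}·L{t^4/24}. By convolution, f(t) = 4*t^4/24 = ∫₀ᵗ 4·τ^4/24 dτ = 4·t^5/120

Final answer: 4·t^5/120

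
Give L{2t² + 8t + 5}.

L{2t² + 8t + 5} = 2·2/s³ + 8/s² + 5/s = 4/s³ + 8/s² + 5/s

Final answer: 4/s³ + 8/s² + 5/s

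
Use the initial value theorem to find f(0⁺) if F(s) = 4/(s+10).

f(0⁺) = lim_{s→∞} s·4/(s+10) = lim_{s→∞} 4s/(s+10) = 4

Final answer: 4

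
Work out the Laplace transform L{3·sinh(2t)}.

L{sinh(ωt)} = ω/(s² - ω²), so L{sinh(2t)} = 2/(s² - 4). Then L{3·sinh(2t)} = 3·2/(s² - 4) = 6/(s² - 4)

Final answer: 6/(s² - 4)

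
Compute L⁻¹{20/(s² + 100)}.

This is the form c·a/(s² + a²) with a = 10, c = 2. L⁻¹ = 2·sin(10t)

Final answer: 2·sin(10t)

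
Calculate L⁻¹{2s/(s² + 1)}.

This is the form c·s/(s² + a²) with a = 1, c = 2. L⁻¹ = 2·cos(t)

Final answer: 2·cos(t)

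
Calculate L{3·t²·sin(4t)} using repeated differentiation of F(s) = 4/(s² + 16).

F(s) = 4/(s² + 16). F'(s) = -8s/(s² + 16)². F''(s) = -8(16 - 3s²)/(s² + 16)³ = (24s² - 128)/(s² + 16)³. So L{t²·sin(4t)} = (-1)² F''(s) = (24s² - 128)/(s² + 16)³. Then L{3·t²·sin(4t)} = 3·(24s² - 128)/(s² + 16)³ = (72s² - 384)/(s² + 16)³

Final answer: (72s² - 384)/(s² + 16)³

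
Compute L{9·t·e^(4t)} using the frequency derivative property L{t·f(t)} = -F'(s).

L{e^(4t)} = 1/(s-4). By frequency derivative: L{t·e^(4t)} = -d/ds[1/(s-4)] = -(-1)/(s-4)² = 1/(s-4)². Then L{9·t·e^(4t)} = 9·1/(s-4)² = 9/(s-4)²

Final answer: 9/(s-4)²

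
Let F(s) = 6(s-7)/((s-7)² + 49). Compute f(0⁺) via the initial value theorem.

f(0⁺) = lim_{s→∞} sF(s) = lim_{s→∞} 6s(s-7)/((s-7)² + 49) = 6

Final answer: 6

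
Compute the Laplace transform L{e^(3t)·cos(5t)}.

L{e^(at)·cos(ωt)} = (s-a)/((s-a)² + ω²), so L{e^(3t)·cos(5t)} = (s-3)/((s-3)² + 25)

Final answer: (s-3)/((s-3)² + 25)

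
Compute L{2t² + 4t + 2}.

L{2t² + 4t + 2} = 2·2/s³ + 4/s² + 2/s = 4/s³ + 4/s² + 2/s

Final answer: 4/s³ + 4/s² + 2/s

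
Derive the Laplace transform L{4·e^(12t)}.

L{e^(at)} = 1/(s-a), so L{e^(12t)} = 1/(s-12). Then L{4·e^(12t)} = 4/(s-12)

Final answer: 4/(s-12)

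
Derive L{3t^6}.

L{t^n} = n!/s^(n+1). So L{3t^6} = 3·6!/s^7 = 2160/s^7

Final answer: 2160/s^7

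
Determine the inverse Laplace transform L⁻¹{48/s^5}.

L⁻¹{n!/s^(n+1)} = t^n with n=4. So L⁻¹{24/s^5} = t^4, and L⁻¹{48/s^5} = (48/24)·t^4 = 2·t^4

Final answer: 2·t^4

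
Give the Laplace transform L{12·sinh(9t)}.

L{sinh(ωt)} = ω/(s² - ω²), so L{sinh(9t)} = 9/(s² - 81). Then L{12·sinh(9t)} = 12·9/(s² - 81) = 108/(s² - 81)

Final answer: 108/(s² - 81)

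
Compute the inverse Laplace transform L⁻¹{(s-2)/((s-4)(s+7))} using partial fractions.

Using partial fractions, f(t) = (2e^(4t) + 9e^(-7t))/11

Final answer: (2e^(4t) + 9e^(-7t))/11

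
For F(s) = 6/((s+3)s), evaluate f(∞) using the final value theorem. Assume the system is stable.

f(∞) = lim_{s→0} sF(s) = lim_{s→0} 6/(s+3) = 2

Final answer: 2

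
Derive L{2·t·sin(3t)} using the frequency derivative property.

L{sin(3t)} = 3/(s² + 9). By L{t·f(t)} = -F'(s): -d/ds[3/(s² + 9)] = -(3)·(-2s)/(s² + 9)² = 6s/(s² + 9)². Then L{2·t·sin(3t)} = 2·6s/(s² + 9)² = 12s/(s² + 9)²

Final answer: 12s/(s² + 9)²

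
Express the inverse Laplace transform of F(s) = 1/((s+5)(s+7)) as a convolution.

1/((s+5)(s+7)) = (1/(s+5))·(1/(s+7)) = L{e^(-5t)}·L{e^(-7t)}. So f(t) = e^(-5t)*e^(-7t) = ∫₀ᵗ e^(-5τ)·e^(-7(t-τ)) dτ

Final answer: ∫₀ᵗ e^(-5τ)·e^(-7(t-τ)) dτ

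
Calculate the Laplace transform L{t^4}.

L{t^n} = n!/s^(n+1), so L{t^4} = 24/s^5

Final answer: 24/s^5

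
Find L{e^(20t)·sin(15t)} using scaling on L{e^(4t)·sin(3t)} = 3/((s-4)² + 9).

Scaling with a=5: L{e^(20t)·sin(15t)} = (1/5) · 3/((s/5-4)² + 9). Simplifying: 15/((s-20)² + 225)

Final answer: 15/((s-20)² + 225)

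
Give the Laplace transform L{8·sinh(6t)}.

L{sinh(ωt)} = ω/(s² - ω²), so L{sinh(6t)} = 6/(s² - 36). Then L{8·sinh(6t)} = 8·6/(s² - 36) = 48/(s² - 36)

Final answer: 48/(s² - 36)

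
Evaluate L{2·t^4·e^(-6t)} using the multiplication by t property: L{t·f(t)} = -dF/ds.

Using L{t^n·e^(at)} = n!/(s-a)^(n+1), L{t^4·e^(-6t)} = 24/(s+6)^5, so L{2·t^4·e^(-6t)} = 2·24/(s+6)^5 = 48/(s+6)^5

Final answer: 48/(s+6)^5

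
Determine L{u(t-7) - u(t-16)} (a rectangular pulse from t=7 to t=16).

L{u(t-a)} = e^(-as)/s. L{u(t-7) - u(t-16)} = (e^(-7s) - e^(-16s))/s

Final answer: (e^(-7s) - e^(-16s))/s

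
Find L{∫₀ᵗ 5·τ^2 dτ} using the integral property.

L{∫₀ᵗ f(τ)dτ} = F(s)/s with f(t) = 5t^2. F(s) = 10/s^3, so L{∫₀ᵗ 5·τ^2 dτ} = (10/s^3)/s = 10/s^4. (Check: ∫₀ᵗ 5·τ^2 dτ = 5t^3/3.)

Final answer: 10/s^4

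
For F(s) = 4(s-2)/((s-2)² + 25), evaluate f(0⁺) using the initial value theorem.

f(0⁺) = lim_{s→∞} sF(s) = lim_{s→∞} 4s(s-2)/((s-2)² + 25) = 4

Final answer: 4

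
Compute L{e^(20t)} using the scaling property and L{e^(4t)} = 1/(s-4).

Using L{f(at)} = (1/a)F(s/a) with a=5 and f(t) = e^(4t): L{e^(20t)} = (1/5) · 1/((s/5)-4) = (1/5) · 5/(s-20) = 1/(s-20)

Final answer: 1/(s-20)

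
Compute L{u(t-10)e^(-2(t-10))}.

u(t-a)f(t-a) with f(t)=e^(-2t). L{e^(-2t)} = 1/(s+2). By time shift: e^(-10s)/(s+2)

Final answer: e^(-10s)/(s+2)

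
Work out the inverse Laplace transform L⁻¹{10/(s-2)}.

L⁻¹{1/(s-a)} = e^(at), so L⁻¹{1/(s-2)} = e^(2t), and L⁻¹{10/(s-2)} = 10·e^(2t)

Final answer: 10·e^(2t)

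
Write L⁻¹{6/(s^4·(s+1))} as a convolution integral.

6/(s^4·(s+1)) = (6/s^4)·(1/(s+1)) = L{t^3}·L{e^(-t)}. So f(t) = t^3*e^(-t) = ∫₀ᵗ τ^3·e^(-(t-τ)) dτ

Final answer: ∫₀ᵗ τ^3·e^(-(t-τ)) dτ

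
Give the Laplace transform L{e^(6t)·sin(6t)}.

L{e^(at)·sin(ωt)} = ω/((s-a)² + ω²), so L{e^(6t)·sin(6t)} = 6/((s-6)² + 36)

Final answer: 6/((s-6)² + 36)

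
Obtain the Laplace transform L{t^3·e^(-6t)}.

L{t^n·e^(at)} = n!/(s-a)^(n+1), so L{t^3·e^(-6t)} = 6/(s+6)^4

Final answer: 6/(s+6)^4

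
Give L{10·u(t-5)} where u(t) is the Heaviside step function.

L{u(t-a)} = e^(-as)/s. Here a=5, so L{u(t-5)} = e^(-5s)/s, and L{10·u(t-5)} = 10·e^(-5s)/s

Final answer: 10·e^(-5s)/s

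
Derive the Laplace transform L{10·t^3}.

L{t^n} = n!/s^(n+1), so L{t^3} = 6/s^4. Then L{10·t^3} = 10·6/s^4 = 60/s^4

Final answer: 60/s^4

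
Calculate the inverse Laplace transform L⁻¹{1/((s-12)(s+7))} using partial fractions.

Decompose: A/(s-12) + B/(s+7). A = 1/19, B = -1/19. f(t) = (e^(12t) - e^(-7t))/19

Final answer: (e^(12t) - e^(-7t))/19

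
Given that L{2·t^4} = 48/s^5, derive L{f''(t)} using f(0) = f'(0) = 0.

L{f''(t)} = s²F(s) - sf(0) - f'(0) = s²·48/s^5 - 0 - 0 = 48/s^3

Final answer: 48/s^3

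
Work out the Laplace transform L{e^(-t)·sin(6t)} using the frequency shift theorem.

Frequency shift: L{e^(at)f(t)} = F(s-a). L{e^(-t)·sin(6t)} = 6/((s+1)² + 36)

Final answer: 6/((s+1)² + 36)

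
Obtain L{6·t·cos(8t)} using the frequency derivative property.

L{cos(8t)} = s/(s² + 64). Derivative: d/ds[s/(s² + 64)] = [(s² + 64) - s·2s]/(s² + 64)² = (64 - s²)/(s² + 64)². So L{t·cos(8t)} = -F'(s) = (s² - 64)/(s² + 64)². Then L{6·t·cos(8t)} = 6·(s² - 64)/(s² + 64)²

Final answer: 6·(s² - 64)/(s² + 64)²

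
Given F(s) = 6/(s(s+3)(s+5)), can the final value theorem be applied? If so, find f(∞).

Poles of sF(s) = 6/((s+3)(s+5)) are at s = -3 and s = -5, both in the left half-plane. Theorem applies. f(∞) = lim_{s→0} sF(s) = 6/(3·5) = 2/5

Final answer: 2/5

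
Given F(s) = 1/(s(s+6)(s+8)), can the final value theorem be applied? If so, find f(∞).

Poles of sF(s) = 1/((s+6)(s+8)) are at s = -6 and s = -8, both in the left half-plane. Theorem applies. f(∞) = lim_{s→0} sF(s) = 1/(6·8) = 1/48

Final answer: 1/48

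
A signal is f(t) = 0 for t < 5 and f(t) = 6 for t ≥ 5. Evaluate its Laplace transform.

f(t) = 6·u(t-5). L{u(t-5)} = e^(-5s)/s, so L{f(t)} = 6·e^(-5s)/s

Final answer: 6·e^(-5s)/s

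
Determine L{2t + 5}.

L{2t + 5} = 2·L{t} + 5·L{1} = 2/s² + 5/s

Final answer: 2/s² + 5/s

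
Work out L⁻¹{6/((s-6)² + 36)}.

Form: b/((s-a)² + b²) → e^(at)sin(bt). With a=6, b=6

Final answer: e^(6t)·sin(6t)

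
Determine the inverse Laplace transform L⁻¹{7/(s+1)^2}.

L⁻¹{n!/(s-a)^(n+1)} = t^n·e^(at) with n=1, a=-1. So L⁻¹{1/(s+1)^2} = t·e^(-t), and L⁻¹{7/(s+1)^2} = (7/1)·t·e^(-t) = 7·t·e^(-t)

Final answer: 7·t·e^(-t)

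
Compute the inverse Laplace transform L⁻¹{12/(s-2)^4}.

L⁻¹{n!/(s-a)^(n+1)} = t^n·e^(at) with n=3, a=2. So L⁻¹{6/(s-2)^4} = t^3·e^(2t), and L⁻¹{12/(s-2)^4} = (12/6)·t^3·e^(2t) = 2·t^3·e^(2t)

Final answer: 2·t^3·e^(2t)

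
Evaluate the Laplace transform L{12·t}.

L{t^n} = n!/s^(n+1), so L{t} = 1/s^2. Then L{12·t} = 12·1/s^2 = 12/s^2

Final answer: 12/s^2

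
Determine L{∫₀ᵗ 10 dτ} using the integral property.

L{∫₀ᵗ f(τ)dτ} = F(s)/s with f(t) = 10. F(s) = 10/s, so L{∫₀ᵗ 10 dτ} = (10/s)/s = 10/s². (Check: ∫₀ᵗ 10 dτ = 10t.)

Final answer: 10/s²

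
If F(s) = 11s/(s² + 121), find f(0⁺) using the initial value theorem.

f(0⁺) = lim_{s→∞} s·11s/(s² + 121) = lim_{s→∞} 11s²/(s² + 121) = 11

Final answer: 11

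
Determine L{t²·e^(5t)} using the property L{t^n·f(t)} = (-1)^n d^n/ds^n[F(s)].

L{e^(5t)} = 1/(s-5). d/ds[1/(s-5)] = -1/(s-5)². d²/ds²[1/(s-5)] = 2/(s-5)³. So L{t²·e^(5t)} = (-1)² · 2/(s-5)³ = 2/(s-5)³

Final answer: 2/(s-5)³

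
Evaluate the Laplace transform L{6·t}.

L{t^n} = n!/s^(n+1), so L{t} = 1/s^2. Then L{6·t} = 6·1/s^2 = 6/s^2

Final answer: 6/s^2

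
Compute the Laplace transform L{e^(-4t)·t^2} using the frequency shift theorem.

L{e^(at)·t^n} = n!/(s-a)^(n+1), so L{e^(-4t)·t^2} = 2/(s+4)^3

Final answer: 2/(s+4)^3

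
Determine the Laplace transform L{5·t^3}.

L{t^n} = n!/s^(n+1), so L{t^3} = 6/s^4. Then L{5·t^3} = 5·6/s^4 = 30/s^4

Final answer: 30/s^4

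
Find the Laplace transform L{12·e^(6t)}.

L{e^(at)} = 1/(s-a), so L{e^(6t)} = 1/(s-6). Then L{12·e^(6t)} = 12/(s-6)

Final answer: 12/(s-6)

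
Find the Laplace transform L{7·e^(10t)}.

L{e^(at)} = 1/(s-a), so L{e^(10t)} = 1/(s-10). Then L{7·e^(10t)} = 7/(s-10)

Final answer: 7/(s-10)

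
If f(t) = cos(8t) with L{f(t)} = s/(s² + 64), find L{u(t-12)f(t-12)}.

Time shift theorem: L{u(t-a)f(t-a)} = e^(-as)F(s). Here a=12, F(s) = s/(s² + 64), so L{u(t-12)f(t-12)} = e^(-12s)·s/(s² + 64)

Final answer: e^(-12s)·s/(s² + 64)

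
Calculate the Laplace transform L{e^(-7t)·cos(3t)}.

L{e^(at)·cos(ωt)} = (s-a)/((s-a)² + ω²), so L{e^(-7t)·cos(3t)} = (s+7)/((s+7)² + 9)

Final answer: (s+7)/((s+7)² + 9)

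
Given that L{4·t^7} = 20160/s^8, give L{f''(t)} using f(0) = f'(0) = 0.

L{f''(t)} = s²F(s) - sf(0) - f'(0) = s²·20160/s^8 - 0 - 0 = 20160/s^6

Final answer: 20160/s^6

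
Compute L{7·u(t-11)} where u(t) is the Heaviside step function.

L{u(t-a)} = e^(-as)/s. Here a=11, so L{u(t-11)} = e^(-11s)/s, and L{7·u(t-11)} = 7·e^(-11s)/s

Final answer: 7·e^(-11s)/s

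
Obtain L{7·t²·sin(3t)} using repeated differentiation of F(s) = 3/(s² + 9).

F(s) = 3/(s² + 9). F'(s) = -6s/(s² + 9)². F''(s) = -6(9 - 3s²)/(s² + 9)³ = (18s² - 54)/(s² + 9)³. So L{t²·sin(3t)} = (-1)² F''(s) = (18s² - 54)/(s² + 9)³. Then L{7·t²·sin(3t)} = 7·(18s² - 54)/(s² + 9)³ = (126s² - 378)/(s² + 9)³

Final answer: (126s² - 378)/(s² + 9)³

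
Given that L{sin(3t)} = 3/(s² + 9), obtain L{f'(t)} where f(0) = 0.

L{f'(t)} = s·F(s) - f(0) = s·3/(s² + 9) - 0 = 3s/(s² + 9)

Final answer: 3s/(s² + 9)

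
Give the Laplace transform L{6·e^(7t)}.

L{e^(at)} = 1/(s-a), so L{e^(7t)} = 1/(s-7). Then L{6·e^(7t)} = 6/(s-7)

Final answer: 6/(s-7)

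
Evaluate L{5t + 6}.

L{5t + 6} = 5·L{t} + 6·L{1} = 5/s² + 6/s

Final answer: 5/s² + 6/s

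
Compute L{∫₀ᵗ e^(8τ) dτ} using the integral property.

L{∫₀ᵗ f(τ)dτ} = F(s)/s with F(s) = 1/(s-8), so L{∫₀ᵗ e^(8τ) dτ} = 1/(s(s-8))

Final answer: 1/(s(s-8))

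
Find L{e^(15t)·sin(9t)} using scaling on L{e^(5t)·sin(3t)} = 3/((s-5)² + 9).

Scaling with a=3: L{e^(15t)·sin(9t)} = (1/3) · 3/((s/3-5)² + 9). Simplifying: 9/((s-15)² + 81)

Final answer: 9/((s-15)² + 81)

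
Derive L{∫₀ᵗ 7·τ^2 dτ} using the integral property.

L{∫₀ᵗ f(τ)dτ} = F(s)/s with f(t) = 7t^2. F(s) = 14/s^3, so L{∫₀ᵗ 7·τ^2 dτ} = (14/s^3)/s = 14/s^4. (Check: ∫₀ᵗ 7·τ^2 dτ = 7t^3/3.)

Final answer: 14/s^4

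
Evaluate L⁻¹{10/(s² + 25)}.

This is the form c·a/(s² + a²) with a = 5, c = 2. L⁻¹ = 2·sin(5t)

Final answer: 2·sin(5t)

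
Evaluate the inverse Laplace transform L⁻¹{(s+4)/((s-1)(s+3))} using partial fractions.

Using partial fractions, f(t) = (5e^t - e^(-3t))/4

Final answer: (5e^t - e^(-3t))/4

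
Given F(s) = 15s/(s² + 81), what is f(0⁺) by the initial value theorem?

f(0⁺) = lim_{s→∞} s·15s/(s² + 81) = lim_{s→∞} 15s²/(s² + 81) = 15

Final answer: 15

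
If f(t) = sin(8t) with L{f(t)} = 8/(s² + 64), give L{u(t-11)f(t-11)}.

Time shift theorem: L{u(t-a)f(t-a)} = e^(-as)F(s). Here a=11, F(s) = 8/(s² + 64), so L{u(t-11)f(t-11)} = e^(-11s)·8/(s² + 64)

Final answer: e^(-11s)·8/(s² + 64)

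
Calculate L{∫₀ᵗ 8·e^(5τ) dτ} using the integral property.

L{∫₀ᵗ f(τ)dτ} = F(s)/s with F(s) = 8/(s-5), so L{∫₀ᵗ 8·e^(5τ) dτ} = 8/(s(s-5))

Final answer: 8/(s(s-5))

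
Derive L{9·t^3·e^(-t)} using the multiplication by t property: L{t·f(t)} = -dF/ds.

Using L{t^n·e^(at)} = n!/(s-a)^(n+1), L{t^3·e^(-t)} = 6/(s+1)^4, so L{9·t^3·e^(-t)} = 9·6/(s+1)^4 = 54/(s+1)^4

Final answer: 54/(s+1)^4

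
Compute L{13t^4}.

L{t^n} = n!/s^(n+1). So L{13t^4} = 13·4!/s^5 = 312/s^5

Final answer: 312/s^5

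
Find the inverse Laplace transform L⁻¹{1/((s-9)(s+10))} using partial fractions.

Decompose: A/(s-9) + B/(s+10). A = 1/19, B = -1/19. f(t) = (e^(9t) - e^(-10t))/19

Final answer: (e^(9t) - e^(-10t))/19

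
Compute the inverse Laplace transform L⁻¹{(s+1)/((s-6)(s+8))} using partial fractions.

Using partial fractions, f(t) = (7e^(6t) + 7e^(-8t))/14

Final answer: (7e^(6t) + 7e^(-8t))/14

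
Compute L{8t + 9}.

L{8t + 9} = 8·L{t} + 9·L{1} = 8/s² + 9/s

Final answer: 8/s² + 9/s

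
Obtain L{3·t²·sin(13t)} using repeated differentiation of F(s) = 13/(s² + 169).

F(s) = 13/(s² + 169). F'(s) = -26s/(s² + 169)². F''(s) = -26(169 - 3s²)/(s² + 169)³ = (78s² - 4394)/(s² + 169)³. So L{t²·sin(13t)} = (-1)² F''(s) = (78s² - 4394)/(s² + 169)³. Then L{3·t²·sin(13t)} = 3·(78s² - 4394)/(s² + 169)³ = (234s² - 13182)/(s² + 169)³

Final answer: (234s² - 13182)/(s² + 169)³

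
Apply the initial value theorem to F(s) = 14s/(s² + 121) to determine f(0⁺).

f(0⁺) = lim_{s→∞} s·14s/(s² + 121) = lim_{s→∞} 14s²/(s² + 121) = 14

Final answer: 14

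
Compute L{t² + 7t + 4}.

L{t² + 7t + 4} = 2/s³ + 7/s² + 4/s = 2/s³ + 7/s² + 4/s

Final answer: 2/s³ + 7/s² + 4/s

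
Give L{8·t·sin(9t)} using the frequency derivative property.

L{sin(9t)} = 9/(s² + 81). By L{t·f(t)} = -F'(s): -d/ds[9/(s² + 81)] = -(9)·(-2s)/(s² + 81)² = 18s/(s² + 81)². Then L{8·t·sin(9t)} = 8·18s/(s² + 81)² = 144s/(s² + 81)²

Final answer: 144s/(s² + 81)²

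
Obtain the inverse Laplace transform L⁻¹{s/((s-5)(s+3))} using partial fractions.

Using partial fractions, f(t) = (5e^(5t) + 3e^(-3t))/8

Final answer: (5e^(5t) + 3e^(-3t))/8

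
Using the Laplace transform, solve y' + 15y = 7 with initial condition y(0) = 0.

sY + 15Y = 7/s. Y = 7/(s(s+15)). Partial fractions: Y = 7/15/s - 7/15/(s+15)

Final answer: y(t) = 7/15(1 - e^(-15t))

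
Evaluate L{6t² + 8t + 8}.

L{6t² + 8t + 8} = 6·2/s³ + 8/s² + 8/s = 12/s³ + 8/s² + 8/s

Final answer: 12/s³ + 8/s² + 8/s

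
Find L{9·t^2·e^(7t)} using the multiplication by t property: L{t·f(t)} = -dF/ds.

Using L{t^n·e^(at)} = n!/(s-a)^(n+1), L{t^2·e^(7t)} = 2/(s-7)^3, so L{9·t^2·e^(7t)} = 9·2/(s-7)^3 = 18/(s-7)^3

Final answer: 18/(s-7)^3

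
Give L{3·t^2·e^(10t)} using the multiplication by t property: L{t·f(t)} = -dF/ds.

Using L{t^n·e^(at)} = n!/(s-a)^(n+1), L{t^2·e^(10t)} = 2/(s-10)^3, so L{3·t^2·e^(10t)} = 3·2/(s-10)^3 = 6/(s-10)^3

Final answer: 6/(s-10)^3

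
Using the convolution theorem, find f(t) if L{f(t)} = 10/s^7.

10/s^7 = (10/s)·(1/s^6) = L{10}·L{t^5/120}. By convolution, f(t) = 10*t^5/120 = ∫₀ᵗ 10·τ^5/120 dτ = 10·t^6/720

Final answer: 10·t^6/720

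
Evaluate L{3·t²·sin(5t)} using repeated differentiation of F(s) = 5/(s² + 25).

F(s) = 5/(s² + 25). F'(s) = -10s/(s² + 25)². F''(s) = -10(25 - 3s²)/(s² + 25)³ = (30s² - 250)/(s² + 25)³. So L{t²·sin(5t)} = (-1)² F''(s) = (30s² - 250)/(s² + 25)³. Then L{3·t²·sin(5t)} = 3·(30s² - 250)/(s² + 25)³ = (90s² - 750)/(s² + 25)³

Final answer: (90s² - 750)/(s² + 25)³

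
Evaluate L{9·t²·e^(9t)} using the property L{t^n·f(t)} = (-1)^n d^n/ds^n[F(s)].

L{e^(9t)} = 1/(s-9). d/ds[1/(s-9)] = -1/(s-9)². d²/ds²[1/(s-9)] = 2/(s-9)³. So L{t²·e^(9t)} = (-1)² · 2/(s-9)³ = 2/(s-9)³. Then L{9·t²·e^(9t)} = 9·2/(s-9)³ = 18/(s-9)³

Final answer: 18/(s-9)³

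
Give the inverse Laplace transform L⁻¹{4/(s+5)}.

L⁻¹{1/(s-a)} = e^(at), so L⁻¹{1/(s+5)} = e^(-5t), and L⁻¹{4/(s+5)} = 4·e^(-5t)

Final answer: 4·e^(-5t)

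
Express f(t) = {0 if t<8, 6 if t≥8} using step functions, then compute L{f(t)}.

f(t) = 6·u(t-8). L{u(t-8)} = e^(-8s)/s, so L{f(t)} = 6·e^(-8s)/s

Final answer: 6·e^(-8s)/s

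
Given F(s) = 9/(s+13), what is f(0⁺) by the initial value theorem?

f(0⁺) = lim_{s→∞} s·9/(s+13) = lim_{s→∞} 9s/(s+13) = 9

Final answer: 9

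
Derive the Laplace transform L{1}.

L{1} = 1 · L{1} = 1/s

Final answer: 1/s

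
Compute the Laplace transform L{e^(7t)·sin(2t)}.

L{e^(at)·sin(ωt)} = ω/((s-a)² + ω²), so L{e^(7t)·sin(2t)} = 2/((s-7)² + 4)

Final answer: 2/((s-7)² + 4)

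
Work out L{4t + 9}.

L{4t + 9} = 4·L{t} + 9·L{1} = 4/s² + 9/s

Final answer: 4/s² + 9/s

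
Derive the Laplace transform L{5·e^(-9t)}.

L{e^(at)} = 1/(s-a), so L{e^(-9t)} = 1/(s+9). Then L{5·e^(-9t)} = 5/(s+9)

Final answer: 5/(s+9)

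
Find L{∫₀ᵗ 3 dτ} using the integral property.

L{∫₀ᵗ f(τ)dτ} = F(s)/s with f(t) = 3. F(s) = 3/s, so L{∫₀ᵗ 3 dτ} = (3/s)/s = 3/s². (Check: ∫₀ᵗ 3 dτ = 3t.)

Final answer: 3/s²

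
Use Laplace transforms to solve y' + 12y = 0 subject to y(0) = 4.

L{y'} + 12L{y} = 0. sY - 4 + 12Y = 0. Y(s+12) = 4. Y = 4/(s+12)

Final answer: y(t) = 4e^(-12t)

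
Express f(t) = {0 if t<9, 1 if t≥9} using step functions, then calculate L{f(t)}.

f(t) = u(t-9). L{u(t-9)} = e^(-9s)/s, so L{f(t)} = e^(-9s)/s

Final answer: e^(-9s)/s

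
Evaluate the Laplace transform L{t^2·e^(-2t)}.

L{t^n·e^(at)} = n!/(s-a)^(n+1), so L{t^2·e^(-2t)} = 2/(s+2)^3

Final answer: 2/(s+2)^3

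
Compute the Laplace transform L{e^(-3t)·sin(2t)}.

L{e^(at)·sin(ωt)} = ω/((s-a)² + ω²), so L{e^(-3t)·sin(2t)} = 2/((s+3)² + 4)

Final answer: 2/((s+3)² + 4)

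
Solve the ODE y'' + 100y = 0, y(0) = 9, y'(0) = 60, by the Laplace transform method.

L{y''} + 100L{y} = 0. s²Y - 9s - 60 + 100Y = 0. Y(s² + 100) = 9s + 60. Y = (9s + 60)/(s² + 100). Inverting: y(t) = 9cos(10t) + 6sin(10t)

Final answer: y(t) = 9cos(10t) + 6sin(10t)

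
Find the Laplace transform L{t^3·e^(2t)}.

L{t^n·e^(at)} = n!/(s-a)^(n+1), so L{t^3·e^(2t)} = 6/(s-2)^4

Final answer: 6/(s-2)^4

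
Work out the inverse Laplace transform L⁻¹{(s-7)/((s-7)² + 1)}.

Using frequency shift, L⁻¹{(s-7)/((s-7)² + 1)} = e^(7t)·cos(t)

Final answer: e^(7t)·cos(t)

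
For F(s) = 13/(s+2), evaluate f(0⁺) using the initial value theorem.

f(0⁺) = lim_{s→∞} s·13/(s+2) = lim_{s→∞} 13s/(s+2) = 13

Final answer: 13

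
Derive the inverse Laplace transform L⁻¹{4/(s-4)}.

L⁻¹{1/(s-a)} = e^(at), so L⁻¹{1/(s-4)} = e^(4t), and L⁻¹{4/(s-4)} = 4·e^(4t)

Final answer: 4·e^(4t)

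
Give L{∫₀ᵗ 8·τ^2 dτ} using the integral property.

L{∫₀ᵗ f(τ)dτ} = F(s)/s with f(t) = 8t^2. F(s) = 16/s^3, so L{∫₀ᵗ 8·τ^2 dτ} = (16/s^3)/s = 16/s^4. (Check: ∫₀ᵗ 8·τ^2 dτ = 8t^3/3.)

Final answer: 16/s^4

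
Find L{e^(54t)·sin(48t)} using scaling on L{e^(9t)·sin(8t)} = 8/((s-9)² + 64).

Scaling with a=6: L{e^(54t)·sin(48t)} = (1/6) · 8/((s/6-9)² + 64). Simplifying: 48/((s-54)² + 2304)

Final answer: 48/((s-54)² + 2304)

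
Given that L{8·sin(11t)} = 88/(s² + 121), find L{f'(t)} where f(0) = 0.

L{f'(t)} = s·F(s) - f(0) = s·88/(s² + 121) - 0 = 88s/(s² + 121)

Final answer: 88s/(s² + 121)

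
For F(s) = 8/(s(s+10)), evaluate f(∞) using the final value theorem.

f(∞) = lim_{s→0} s·8/(s(s+10)) = lim_{s→0} 8/(s+10) = 8/10 = 4/5

Final answer: 4/5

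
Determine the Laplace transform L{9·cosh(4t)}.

L{cosh(ωt)} = s/(s² - ω²), so L{cosh(4t)} = s/(s² - 16). Then L{9·cosh(4t)} = 9·s/(s² - 16) = 9s/(s² - 16)

Final answer: 9s/(s² - 16)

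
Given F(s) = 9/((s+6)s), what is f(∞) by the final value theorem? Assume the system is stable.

f(∞) = lim_{s→0} sF(s) = lim_{s→0} 9/(s+6) = 3/2

Final answer: 3/2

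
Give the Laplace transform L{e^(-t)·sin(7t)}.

L{e^(at)·sin(ωt)} = ω/((s-a)² + ω²), so L{e^(-t)·sin(7t)} = 7/((s+1)² + 49)

Final answer: 7/((s+1)² + 49)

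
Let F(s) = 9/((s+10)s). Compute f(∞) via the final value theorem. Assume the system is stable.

f(∞) = lim_{s→0} sF(s) = lim_{s→0} 9/(s+10) = 9/10

Final answer: 9/10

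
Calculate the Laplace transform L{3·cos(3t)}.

L{cos(ωt)} = s/(s² + ω²), so L{cos(3t)} = s/(s² + 9). Then L{3·cos(3t)} = 3·s/(s² + 9) = 3s/(s² + 9)

Final answer: 3s/(s² + 9)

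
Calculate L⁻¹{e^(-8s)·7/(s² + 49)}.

L⁻¹{7/(s² + 49)} = sin(7t). By the time shift theorem, L⁻¹{e^(-as)F(s)} = u(t-a)f(t-a) with a=8, so L⁻¹{e^(-8s)·7/(s² + 49)} = u(t-8)·sin(7(t-8))

Final answer: u(t-8)·sin(7(t-8))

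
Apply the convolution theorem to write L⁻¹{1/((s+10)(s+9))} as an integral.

1/((s+10)(s+9)) = (1/(s+10))·(1/(s+9)) = L{e^(-10t)}·L{e^(-9t)}. So f(t) = e^(-10t)*e^(-9t) = ∫₀ᵗ e^(-10τ)·e^(-9(t-τ)) dτ

Final answer: ∫₀ᵗ e^(-10τ)·e^(-9(t-τ)) dτ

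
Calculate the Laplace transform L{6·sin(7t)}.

L{sin(ωt)} = ω/(s² + ω²), so L{sin(7t)} = 7/(s² + 49). Then L{6·sin(7t)} = 6·7/(s² + 49) = 42/(s² + 49)

Final answer: 42/(s² + 49)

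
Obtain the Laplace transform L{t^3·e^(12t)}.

L{t^n·e^(at)} = n!/(s-a)^(n+1), so L{t^3·e^(12t)} = 6/(s-12)^4

Final answer: 6/(s-12)^4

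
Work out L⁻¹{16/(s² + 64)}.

This is the form c·a/(s² + a²) with a = 8, c = 2. L⁻¹ = 2·sin(8t)

Final answer: 2·sin(8t)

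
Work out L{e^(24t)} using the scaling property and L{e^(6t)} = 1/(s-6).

Using L{f(at)} = (1/a)F(s/a) with a=4 and f(t) = e^(6t): L{e^(24t)} = (1/4) · 1/((s/4)-6) = (1/4) · 4/(s-24) = 1/(s-24)

Final answer: 1/(s-24)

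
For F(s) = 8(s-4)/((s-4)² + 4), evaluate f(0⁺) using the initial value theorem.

f(0⁺) = lim_{s→∞} sF(s) = lim_{s→∞} 8s(s-4)/((s-4)² + 4) = 8

Final answer: 8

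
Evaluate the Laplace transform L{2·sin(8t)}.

L{sin(ωt)} = ω/(s² + ω²), so L{sin(8t)} = 8/(s² + 64). Then L{2·sin(8t)} = 2·8/(s² + 64) = 16/(s² + 64)

Final answer: 16/(s² + 64)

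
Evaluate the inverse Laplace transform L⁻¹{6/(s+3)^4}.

L⁻¹{n!/(s-a)^(n+1)} = t^n·e^(at), so L⁻¹{6/(s+3)^4} = t^3·e^(-3t)

Final answer: t^3·e^(-3t)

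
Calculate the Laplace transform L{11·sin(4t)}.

L{sin(ωt)} = ω/(s² + ω²), so L{sin(4t)} = 4/(s² + 16). Then L{11·sin(4t)} = 11·4/(s² + 16) = 44/(s² + 16)

Final answer: 44/(s² + 16)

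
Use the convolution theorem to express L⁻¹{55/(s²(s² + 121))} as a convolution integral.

55/(s²(s² + 121)) = (1/s²)·(55/(s² + 121)) = L{t}·L{5·sin(11t)}. So f(t) = t*(5·sin(11t)) = ∫₀ᵗ 5τ·sin(11(t-τ)) dτ

Final answer: ∫₀ᵗ 5τ·sin(11(t-τ)) dτ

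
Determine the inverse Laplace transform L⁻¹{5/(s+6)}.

L⁻¹{1/(s-a)} = e^(at), so L⁻¹{1/(s+6)} = e^(-6t), and L⁻¹{5/(s+6)} = 5·e^(-6t)

Final answer: 5·e^(-6t)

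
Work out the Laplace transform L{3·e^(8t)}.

L{e^(at)} = 1/(s-a), so L{e^(8t)} = 1/(s-8). Then L{3·e^(8t)} = 3/(s-8)

Final answer: 3/(s-8)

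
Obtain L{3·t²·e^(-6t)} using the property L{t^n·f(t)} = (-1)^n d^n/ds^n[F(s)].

L{e^(-6t)} = 1/(s+6). d/ds[1/(s+6)] = -1/(s+6)². d²/ds²[1/(s+6)] = 2/(s+6)³. So L{t²·e^(-6t)} = (-1)² · 2/(s+6)³ = 2/(s+6)³. Then L{3·t²·e^(-6t)} = 3·2/(s+6)³ = 6/(s+6)³

Final answer: 6/(s+6)³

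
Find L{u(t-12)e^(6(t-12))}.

u(t-a)f(t-a) with f(t)=e^(6t). L{e^(6t)} = 1/(s-6). By time shift: e^(-12s)/(s-6)

Final answer: e^(-12s)/(s-6)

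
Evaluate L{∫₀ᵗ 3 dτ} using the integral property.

L{∫₀ᵗ f(τ)dτ} = F(s)/s with f(t) = 3. F(s) = 3/s, so L{∫₀ᵗ 3 dτ} = (3/s)/s = 3/s². (Check: ∫₀ᵗ 3 dτ = 3t.)

Final answer: 3/s²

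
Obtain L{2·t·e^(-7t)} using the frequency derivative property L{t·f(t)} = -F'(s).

L{e^(-7t)} = 1/(s+7). By frequency derivative: L{t·e^(-7t)} = -d/ds[1/(s+7)] = -(-1)/(s+7)² = 1/(s+7)². Then L{2·t·e^(-7t)} = 2·1/(s+7)² = 2/(s+7)²

Final answer: 2/(s+7)²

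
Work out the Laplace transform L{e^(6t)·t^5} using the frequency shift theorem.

L{e^(at)·t^n} = n!/(s-a)^(n+1), so L{e^(6t)·t^5} = 120/(s-6)^6

Final answer: 120/(s-6)^6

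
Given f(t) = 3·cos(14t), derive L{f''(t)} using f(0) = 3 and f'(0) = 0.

F(s) = 3s/(s² + 196). L{f''(t)} = s²F(s) - sf(0) - f'(0) = 3s³/(s² + 196) - 3s = (3s³ - 3s(s² + 196))/(s² + 196) = -588s/(s² + 196)

Final answer: -588s/(s² + 196)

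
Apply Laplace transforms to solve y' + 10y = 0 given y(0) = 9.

L{y'} + 10L{y} = 0. sY - 9 + 10Y = 0. Y(s+10) = 9. Y = 9/(s+10)

Final answer: y(t) = 9e^(-10t)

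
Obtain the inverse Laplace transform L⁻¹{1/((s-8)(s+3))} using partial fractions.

Decompose: A/(s-8) + B/(s+3). A = 1/11, B = -1/11. f(t) = (e^(8t) - e^(-3t))/11

Final answer: (e^(8t) - e^(-3t))/11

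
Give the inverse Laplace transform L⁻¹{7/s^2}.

L⁻¹{n!/s^(n+1)} = t^n with n=1. So L⁻¹{1/s^2} = t, and L⁻¹{7/s^2} = (7/1)·t = 7·t

Final answer: 7·t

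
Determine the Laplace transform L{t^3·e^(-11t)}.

L{t^n·e^(at)} = n!/(s-a)^(n+1), so L{t^3·e^(-11t)} = 6/(s+11)^4

Final answer: 6/(s+11)^4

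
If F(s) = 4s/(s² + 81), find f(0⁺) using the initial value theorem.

f(0⁺) = lim_{s→∞} s·4s/(s² + 81) = lim_{s→∞} 4s²/(s² + 81) = 4

Final answer: 4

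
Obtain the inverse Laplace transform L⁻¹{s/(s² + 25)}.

L⁻¹{s/(s² + 25)} = cos(5t)

Final answer: cos(5t)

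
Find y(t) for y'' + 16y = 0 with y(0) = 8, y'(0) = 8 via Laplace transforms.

L{y''} + 16L{y} = 0. s²Y - 8s - 8 + 16Y = 0. Y(s² + 16) = 8s + 8. Y = (8s + 8)/(s² + 16). Inverting: y(t) = 8cos(4t) + 2sin(4t)

Final answer: y(t) = 8cos(4t) + 2sin(4t)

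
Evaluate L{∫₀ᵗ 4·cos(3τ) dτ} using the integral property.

L{∫₀ᵗ f(τ)dτ} = F(s)/s with F(s) = 4s/(s² + 9), so the result is (4s/(s² + 9))/s = 4/(s² + 9)

Final answer: 4/(s² + 9)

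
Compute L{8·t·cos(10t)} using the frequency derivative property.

L{cos(10t)} = s/(s² + 100). Derivative: d/ds[s/(s² + 100)] = [(s² + 100) - s·2s]/(s² + 100)² = (100 - s²)/(s² + 100)². So L{t·cos(10t)} = -F'(s) = (s² - 100)/(s² + 100)². Then L{8·t·cos(10t)} = 8·(s² - 100)/(s² + 100)²

Final answer: 8·(s² - 100)/(s² + 100)²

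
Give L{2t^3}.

L{t^n} = n!/s^(n+1). So L{2t^3} = 2·3!/s^4 = 12/s^4

Final answer: 12/s^4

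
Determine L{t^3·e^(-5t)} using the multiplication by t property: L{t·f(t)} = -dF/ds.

Using L{t^n·e^(at)} = n!/(s-a)^(n+1), L{t^3·e^(-5t)} = 6/(s+5)^4

Final answer: 6/(s+5)^4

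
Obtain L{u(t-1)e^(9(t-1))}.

u(t-a)f(t-a) with f(t)=e^(9t). L{e^(9t)} = 1/(s-9). By time shift: e^(-s)/(s-9)

Final answer: e^(-s)/(s-9)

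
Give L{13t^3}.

L{t^n} = n!/s^(n+1). So L{13t^3} = 13·3!/s^4 = 78/s^4

Final answer: 78/s^4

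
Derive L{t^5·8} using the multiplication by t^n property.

L{8} = 8/s. d^1/ds^1[1/s] = -1/s². d^2/ds^2[1/s] = 2/s^3. d^3/ds^3[1/s] = -6/s^4. d^4/ds^4[1/s] = 24/s^5. d^5/ds^5[1/s] = -120/s^6. So L{t^5} = (-1)^{5}·-120/s^6 = 120/s^6. Then L{t^5·8} = 8·120/s^6 = 960/s^6

Final answer: 960/s^6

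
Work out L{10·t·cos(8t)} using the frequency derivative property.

L{cos(8t)} = s/(s² + 64). Derivative: d/ds[s/(s² + 64)] = [(s² + 64) - s·2s]/(s² + 64)² = (64 - s²)/(s² + 64)². So L{t·cos(8t)} = -F'(s) = (s² - 64)/(s² + 64)². Then L{10·t·cos(8t)} = 10·(s² - 64)/(s² + 64)²

Final answer: 10·(s² - 64)/(s² + 64)²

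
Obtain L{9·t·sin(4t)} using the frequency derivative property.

L{sin(4t)} = 4/(s² + 16). By L{t·f(t)} = -F'(s): -d/ds[4/(s² + 16)] = -(4)·(-2s)/(s² + 16)² = 8s/(s² + 16)². Then L{9·t·sin(4t)} = 9·8s/(s² + 16)² = 72s/(s² + 16)²

Final answer: 72s/(s² + 16)²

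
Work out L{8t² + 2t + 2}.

L{8t² + 2t + 2} = 8·2/s³ + 2/s² + 2/s = 16/s³ + 2/s² + 2/s

Final answer: 16/s³ + 2/s² + 2/s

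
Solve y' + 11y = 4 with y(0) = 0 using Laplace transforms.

sY + 11Y = 4/s. Y = 4/(s(s+11)). Partial fractions: Y = 4/11/s - 4/11/(s+11)

Final answer: y(t) = 4/11(1 - e^(-11t))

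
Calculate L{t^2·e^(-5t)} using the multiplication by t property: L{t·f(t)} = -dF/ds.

Using L{t^n·e^(at)} = n!/(s-a)^(n+1), L{t^2·e^(-5t)} = 2/(s+5)^3

Final answer: 2/(s+5)^3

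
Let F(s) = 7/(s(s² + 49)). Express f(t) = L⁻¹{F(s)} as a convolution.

7/(s(s² + 49)) = (1/s)·(7/(s² + 49)) = L{1}·L{sin(7t)}. So f(t) = 1*(sin(7t)) = ∫₀ᵗ sin(7τ) dτ

Final answer: ∫₀ᵗ sin(7τ) dτ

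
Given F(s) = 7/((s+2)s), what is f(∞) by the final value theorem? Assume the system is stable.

f(∞) = lim_{s→0} sF(s) = lim_{s→0} 7/(s+2) = 7/2

Final answer: 7/2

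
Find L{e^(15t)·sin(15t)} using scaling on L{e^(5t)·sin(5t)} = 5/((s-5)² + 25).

Scaling with a=3: L{e^(15t)·sin(15t)} = (1/3) · 5/((s/3-5)² + 25). Simplifying: 15/((s-15)² + 225)

Final answer: 15/((s-15)² + 225)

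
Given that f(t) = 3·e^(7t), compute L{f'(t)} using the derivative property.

f(0) = 3, F(s) = 3/(s-7). L{f'(t)} = s·F(s) - f(0) = 3s/(s-7) - 3 = (3s - 3(s-7))/(s-7) = 21/(s-7)

Final answer: 21/(s-7)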